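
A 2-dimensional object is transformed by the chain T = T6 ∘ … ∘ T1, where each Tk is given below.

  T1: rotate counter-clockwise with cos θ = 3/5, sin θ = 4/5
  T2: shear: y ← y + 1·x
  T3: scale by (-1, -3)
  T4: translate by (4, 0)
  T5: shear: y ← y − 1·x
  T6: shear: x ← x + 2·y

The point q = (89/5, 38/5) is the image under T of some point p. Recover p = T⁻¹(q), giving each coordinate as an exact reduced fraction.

p = (-3, -4)

T1 = [3/5 -4/5 0; 4/5 3/5 0; 0 0 1]
T2·T1 = [3/5 -4/5 0; 7/5 -1/5 0; 0 0 1]
T3·…·T1 = [-3/5 4/5 0; -21/5 3/5 0; 0 0 1]
T4·…·T1 = [-3/5 4/5 4; -21/5 3/5 0; 0 0 1]
T5·…·T1 = [-3/5 4/5 4; -18/5 -1/5 -4; 0 0 1]
T6·…·T1 = [-39/5 2/5 -4; -18/5 -1/5 -4; 0 0 1]
det M = 3; M⁻¹ = [-1/15 -2/15 -4/5; 6/5 -13/5 -28/5; 0 0 1]
M⁻¹ · (89/5, 38/5)ᵀ = (-3, -4)ᵀ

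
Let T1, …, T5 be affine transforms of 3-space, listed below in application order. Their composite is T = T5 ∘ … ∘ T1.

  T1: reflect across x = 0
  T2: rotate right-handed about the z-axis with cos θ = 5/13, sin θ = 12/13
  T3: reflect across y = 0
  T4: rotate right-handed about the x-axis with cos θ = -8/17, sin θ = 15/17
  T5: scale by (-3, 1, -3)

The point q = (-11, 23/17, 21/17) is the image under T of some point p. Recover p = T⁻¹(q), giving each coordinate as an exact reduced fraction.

p = (-7/3, -3, -1)

T1 = [-1 0 0 0; 0 1 0 0; 0 0 1 0; 0 0 0 1]
T2·T1 = [-5/13 -12/13 0 0; -12/13 5/13 0 0; 0 0 1 0; 0 0 0 1]
T3·…·T1 = [-5/13 -12/13 0 0; 12/13 -5/13 0 0; 0 0 1 0; 0 0 0 1]
T4·…·T1 = [-5/13 -12/13 0 0; -96/221 40/221 -15/17 0; 180/221 -75/221 -8/17 0; 0 0 0 1]
T5·…·T1 = [15/13 36/13 0 0; -96/221 40/221 -15/17 0; -540/221 225/221 24/17 0; 0 0 0 1]
det M = 9; M⁻¹ = [5/39 -96/221 -60/221 0; 4/13 40/221 25/221 0; 0 -15/17 8/51 0; 0 0 0 1]
M⁻¹ · (-11, 23/17, 21/17)ᵀ = (-7/3, -3, -1)ᵀ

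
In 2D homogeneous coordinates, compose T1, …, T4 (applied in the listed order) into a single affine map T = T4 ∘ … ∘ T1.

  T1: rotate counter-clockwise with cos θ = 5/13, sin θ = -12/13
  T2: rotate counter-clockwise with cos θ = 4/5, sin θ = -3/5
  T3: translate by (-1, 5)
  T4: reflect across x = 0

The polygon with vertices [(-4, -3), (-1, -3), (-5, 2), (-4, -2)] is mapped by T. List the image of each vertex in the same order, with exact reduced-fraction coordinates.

T1 rotate counter-clockwise with cos θ = 5/13, sin θ = -12/13: (-4, -3) → (-56/13, 33/13); (-1, -3) → (-41/13, -3/13); (-5, 2) → (-1/13, 70/13); (-4, -2) → (-44/13, 38/13)
T2 rotate counter-clockwise with cos θ = 4/5, sin θ = -3/5: (-56/13, 33/13) → (-25/13, 60/13); (-41/13, -3/13) → (-173/65, 111/65); (-1/13, 70/13) → (206/65, 283/65); (-44/13, 38/13) → (-62/65, 284/65)
T3 translate by (-1, 5): (-25/13, 60/13) → (-38/13, 125/13); (-173/65, 111/65) → (-238/65, 436/65); (206/65, 283/65) → (141/65, 608/65); (-62/65, 284/65) → (-127/65, 609/65)
T4 reflect across x = 0: (-38/13, 125/13) → (38/13, 125/13); (-238/65, 436/65) → (238/65, 436/65); (141/65, 608/65) → (-141/65, 608/65); (-127/65, 609/65) → (127/65, 609/65)

image vertices: (38/13, 125/13), (238/65, 436/65), (-141/65, 608/65), (127/65, 609/65)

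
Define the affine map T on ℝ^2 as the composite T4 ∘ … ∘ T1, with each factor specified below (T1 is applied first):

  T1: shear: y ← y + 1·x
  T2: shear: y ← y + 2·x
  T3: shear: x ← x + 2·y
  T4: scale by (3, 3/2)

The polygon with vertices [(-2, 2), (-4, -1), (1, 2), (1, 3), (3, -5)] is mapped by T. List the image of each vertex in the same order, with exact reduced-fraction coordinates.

image vertices: (-30, -6), (-90, -39/2), (33, 15/2), (39, 9), (33, 6)

T1 shear: y ← y + 1·x: (-2, 2) → (-2, 0); (-4, -1) → (-4, -5); (1, 2) → (1, 3); (1, 3) → (1, 4); (3, -5) → (3, -2)
T2 shear: y ← y + 2·x: (-2, 0) → (-2, -4); (-4, -5) → (-4, -13); (1, 3) → (1, 5); (1, 4) → (1, 6); (3, -2) → (3, 4)
T3 shear: x ← x + 2·y: (-2, -4) → (-10, -4); (-4, -13) → (-30, -13); (1, 5) → (11, 5); (1, 6) → (13, 6); (3, 4) → (11, 4)
T4 scale by (3, 3/2): (-10, -4) → (-30, -6); (-30, -13) → (-90, -39/2); (11, 5) → (33, 15/2); (13, 6) → (39, 9); (11, 4) → (33, 6)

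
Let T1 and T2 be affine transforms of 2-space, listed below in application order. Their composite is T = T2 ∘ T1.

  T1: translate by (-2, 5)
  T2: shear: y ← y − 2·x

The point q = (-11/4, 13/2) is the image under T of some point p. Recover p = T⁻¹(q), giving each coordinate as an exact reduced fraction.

T1 = [1 0 -2; 0 1 5; 0 0 1]
T2·T1 = [1 0 -2; -2 1 9; 0 0 1]
det M = 1; M⁻¹ = [1 0 2; 2 1 -5; 0 0 1]
M⁻¹ · (-11/4, 13/2)ᵀ = (-3/4, -4)ᵀ

p = (-3/4, -4)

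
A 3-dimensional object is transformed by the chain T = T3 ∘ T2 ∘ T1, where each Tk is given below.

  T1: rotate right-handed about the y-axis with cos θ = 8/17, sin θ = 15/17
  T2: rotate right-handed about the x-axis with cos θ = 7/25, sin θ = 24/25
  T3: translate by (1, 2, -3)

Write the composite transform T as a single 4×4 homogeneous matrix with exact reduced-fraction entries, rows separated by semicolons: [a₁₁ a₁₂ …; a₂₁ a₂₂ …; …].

T = [8/17 0 15/17 1; 72/85 7/25 -192/425 2; -21/85 24/25 56/425 -3; 0 0 0 1]

T1 = [8/17 0 15/17 0; 0 1 0 0; -15/17 0 8/17 0; 0 0 0 1]
T2·T1 = [8/17 0 15/17 0; 72/85 7/25 -192/425 0; -21/85 24/25 56/425 0; 0 0 0 1]
T3·…·T1 = [8/17 0 15/17 1; 72/85 7/25 -192/425 2; -21/85 24/25 56/425 -3; 0 0 0 1]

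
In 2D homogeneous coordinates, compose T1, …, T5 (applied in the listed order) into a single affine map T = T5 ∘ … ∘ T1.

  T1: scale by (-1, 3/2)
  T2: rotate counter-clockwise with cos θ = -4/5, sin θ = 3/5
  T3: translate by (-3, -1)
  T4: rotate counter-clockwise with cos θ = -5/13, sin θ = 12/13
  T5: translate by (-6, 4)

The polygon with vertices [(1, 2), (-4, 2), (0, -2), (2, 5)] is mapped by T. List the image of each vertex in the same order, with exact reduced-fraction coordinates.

image vertices: (-10/13, 24/13), (-2, -3), (-444/65, 153/65), (499/130, 111/65)

T1 scale by (-1, 3/2): (1, 2) → (-1, 3); (-4, 2) → (4, 3); (0, -2) → (0, -3); (2, 5) → (-2, 15/2)
T2 rotate counter-clockwise with cos θ = -4/5, sin θ = 3/5: (-1, 3) → (-1, -3); (4, 3) → (-5, 0); (0, -3) → (9/5, 12/5); (-2, 15/2) → (-29/10, -36/5)
T3 translate by (-3, -1): (-1, -3) → (-4, -4); (-5, 0) → (-8, -1); (9/5, 12/5) → (-6/5, 7/5); (-29/10, -36/5) → (-59/10, -41/5)
T4 rotate counter-clockwise with cos θ = -5/13, sin θ = 12/13: (-4, -4) → (68/13, -28/13); (-8, -1) → (4, -7); (-6/5, 7/5) → (-54/65, -107/65); (-59/10, -41/5) → (1279/130, -149/65)
T5 translate by (-6, 4): (68/13, -28/13) → (-10/13, 24/13); (4, -7) → (-2, -3); (-54/65, -107/65) → (-444/65, 153/65); (1279/130, -149/65) → (499/130, 111/65)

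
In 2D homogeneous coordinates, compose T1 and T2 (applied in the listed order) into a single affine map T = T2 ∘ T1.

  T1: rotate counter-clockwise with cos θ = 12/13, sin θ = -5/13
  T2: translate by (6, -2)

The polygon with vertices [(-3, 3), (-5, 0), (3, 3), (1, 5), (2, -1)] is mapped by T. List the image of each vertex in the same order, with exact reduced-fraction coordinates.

T1 rotate counter-clockwise with cos θ = 12/13, sin θ = -5/13: (-3, 3) → (-21/13, 51/13); (-5, 0) → (-60/13, 25/13); (3, 3) → (51/13, 21/13); (1, 5) → (37/13, 55/13); (2, -1) → (19/13, -22/13)
T2 translate by (6, -2): (-21/13, 51/13) → (57/13, 25/13); (-60/13, 25/13) → (18/13, -1/13); (51/13, 21/13) → (129/13, -5/13); (37/13, 55/13) → (115/13, 29/13); (19/13, -22/13) → (97/13, -48/13)

image vertices: (57/13, 25/13), (18/13, -1/13), (129/13, -5/13), (115/13, 29/13), (97/13, -48/13)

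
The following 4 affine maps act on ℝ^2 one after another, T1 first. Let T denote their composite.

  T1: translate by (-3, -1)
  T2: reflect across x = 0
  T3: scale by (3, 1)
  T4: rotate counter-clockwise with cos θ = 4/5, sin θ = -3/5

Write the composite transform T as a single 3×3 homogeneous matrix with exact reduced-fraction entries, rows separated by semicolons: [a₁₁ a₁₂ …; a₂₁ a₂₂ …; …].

T1 = [1 0 -3; 0 1 -1; 0 0 1]
T2·T1 = [-1 0 3; 0 1 -1; 0 0 1]
T3·…·T1 = [-3 0 9; 0 1 -1; 0 0 1]
T4·…·T1 = [-12/5 3/5 33/5; 9/5 4/5 -31/5; 0 0 1]

T = [-12/5 3/5 33/5; 9/5 4/5 -31/5; 0 0 1]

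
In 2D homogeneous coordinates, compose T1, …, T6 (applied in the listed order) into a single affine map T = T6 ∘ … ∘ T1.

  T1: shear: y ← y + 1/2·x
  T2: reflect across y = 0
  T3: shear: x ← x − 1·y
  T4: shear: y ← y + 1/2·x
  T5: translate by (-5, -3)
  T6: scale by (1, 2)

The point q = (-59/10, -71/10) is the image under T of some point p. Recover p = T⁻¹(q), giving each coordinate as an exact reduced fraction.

p = (-1, 3/5)

T1 = [1 0 0; 1/2 1 0; 0 0 1]
T2·T1 = [1 0 0; -1/2 -1 0; 0 0 1]
T3·…·T1 = [3/2 1 0; -1/2 -1 0; 0 0 1]
T4·…·T1 = [3/2 1 0; 1/4 -1/2 0; 0 0 1]
T5·…·T1 = [3/2 1 -5; 1/4 -1/2 -3; 0 0 1]
T6·…·T1 = [3/2 1 -5; 1/2 -1 -6; 0 0 1]
det M = -2; M⁻¹ = [1/2 1/2 11/2; 1/4 -3/4 -13/4; 0 0 1]
M⁻¹ · (-59/10, -71/10)ᵀ = (-1, 3/5)ᵀ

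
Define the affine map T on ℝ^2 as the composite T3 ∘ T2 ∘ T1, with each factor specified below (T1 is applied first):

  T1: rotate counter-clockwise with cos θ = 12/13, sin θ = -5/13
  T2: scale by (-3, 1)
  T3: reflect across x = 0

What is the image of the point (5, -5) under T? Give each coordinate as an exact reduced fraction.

T(p) = (105/13, -85/13)

T1 rotate counter-clockwise with cos θ = 12/13, sin θ = -5/13: (5, -5) → (35/13, -85/13)
T2 scale by (-3, 1): (35/13, -85/13) → (-105/13, -85/13)
T3 reflect across x = 0: (-105/13, -85/13) → (105/13, -85/13)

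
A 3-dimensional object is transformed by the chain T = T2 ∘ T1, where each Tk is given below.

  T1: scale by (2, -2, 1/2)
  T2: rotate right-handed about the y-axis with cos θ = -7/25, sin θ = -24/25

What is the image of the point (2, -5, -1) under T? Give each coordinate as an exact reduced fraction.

T(p) = (-16/25, 10, 199/50)

T1 scale by (2, -2, 1/2): (2, -5, -1) → (4, 10, -1/2)
T2 rotate right-handed about the y-axis with cos θ = -7/25, sin θ = -24/25: (4, 10, -1/2) → (-16/25, 10, 199/50)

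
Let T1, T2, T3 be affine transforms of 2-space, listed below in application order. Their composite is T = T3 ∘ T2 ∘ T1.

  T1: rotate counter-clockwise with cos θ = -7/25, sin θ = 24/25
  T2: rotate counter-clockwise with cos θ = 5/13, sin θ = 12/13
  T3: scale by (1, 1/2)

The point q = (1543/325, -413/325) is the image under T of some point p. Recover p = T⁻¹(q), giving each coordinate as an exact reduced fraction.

p = (-5, 2)

T1 = [-7/25 -24/25 0; 24/25 -7/25 0; 0 0 1]
T2·T1 = [-323/325 -36/325 0; 36/325 -323/325 0; 0 0 1]
T3·…·T1 = [-323/325 -36/325 0; 18/325 -323/650 0; 0 0 1]
det M = 1/2; M⁻¹ = [-323/325 72/325 0; -36/325 -646/325 0; 0 0 1]
M⁻¹ · (1543/325, -413/325)ᵀ = (-5, 2)ᵀ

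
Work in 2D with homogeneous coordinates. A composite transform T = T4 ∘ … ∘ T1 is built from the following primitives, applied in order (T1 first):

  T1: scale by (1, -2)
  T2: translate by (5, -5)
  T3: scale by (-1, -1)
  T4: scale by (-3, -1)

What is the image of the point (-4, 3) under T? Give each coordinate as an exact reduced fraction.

T(p) = (3, -11)

T1 scale by (1, -2): (-4, 3) → (-4, -6)
T2 translate by (5, -5): (-4, -6) → (1, -11)
T3 scale by (-1, -1): (1, -11) → (-1, 11)
T4 scale by (-3, -1): (-1, 11) → (3, -11)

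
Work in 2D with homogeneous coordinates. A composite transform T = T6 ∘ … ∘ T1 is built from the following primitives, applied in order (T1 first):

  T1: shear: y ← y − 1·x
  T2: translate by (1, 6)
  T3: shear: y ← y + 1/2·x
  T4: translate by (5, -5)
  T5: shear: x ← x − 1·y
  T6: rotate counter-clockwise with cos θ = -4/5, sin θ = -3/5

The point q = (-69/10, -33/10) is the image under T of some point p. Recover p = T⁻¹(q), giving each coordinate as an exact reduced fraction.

p = (0, -3)

T1 = [1 0 0; -1 1 0; 0 0 1]
T2·T1 = [1 0 1; -1 1 6; 0 0 1]
T3·…·T1 = [1 0 1; -1/2 1 13/2; 0 0 1]
T4·…·T1 = [1 0 6; -1/2 1 3/2; 0 0 1]
T5·…·T1 = [3/2 -1 9/2; -1/2 1 3/2; 0 0 1]
T6·…·T1 = [-3/2 7/5 -27/10; -1/2 -1/5 -39/10; 0 0 1]
det M = 1; M⁻¹ = [-1/5 -7/5 -6; 1/2 -3/2 -9/2; 0 0 1]
M⁻¹ · (-69/10, -33/10)ᵀ = (0, -3)ᵀ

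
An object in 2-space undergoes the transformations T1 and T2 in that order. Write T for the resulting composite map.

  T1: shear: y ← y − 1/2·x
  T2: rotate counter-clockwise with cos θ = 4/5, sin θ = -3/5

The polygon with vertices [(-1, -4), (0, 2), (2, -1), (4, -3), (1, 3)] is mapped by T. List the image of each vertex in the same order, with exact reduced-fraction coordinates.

T1 shear: y ← y − 1/2·x: (-1, -4) → (-1, -7/2); (0, 2) → (0, 2); (2, -1) → (2, -2); (4, -3) → (4, -5); (1, 3) → (1, 5/2)
T2 rotate counter-clockwise with cos θ = 4/5, sin θ = -3/5: (-1, -7/2) → (-29/10, -11/5); (0, 2) → (6/5, 8/5); (2, -2) → (2/5, -14/5); (4, -5) → (1/5, -32/5); (1, 5/2) → (23/10, 7/5)

image vertices: (-29/10, -11/5), (6/5, 8/5), (2/5, -14/5), (1/5, -32/5), (23/10, 7/5)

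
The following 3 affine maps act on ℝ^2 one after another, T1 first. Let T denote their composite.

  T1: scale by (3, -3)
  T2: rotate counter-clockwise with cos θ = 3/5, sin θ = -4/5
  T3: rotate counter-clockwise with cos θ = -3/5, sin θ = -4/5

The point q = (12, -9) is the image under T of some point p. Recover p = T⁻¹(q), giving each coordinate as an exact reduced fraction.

T1 = [3 0 0; 0 -3 0; 0 0 1]
T2·T1 = [9/5 -12/5 0; -12/5 -9/5 0; 0 0 1]
T3·…·T1 = [-3 0 0; 0 3 0; 0 0 1]
det M = -9; M⁻¹ = [-1/3 0 0; 0 1/3 0; 0 0 1]
M⁻¹ · (12, -9)ᵀ = (-4, -3)ᵀ

p = (-4, -3)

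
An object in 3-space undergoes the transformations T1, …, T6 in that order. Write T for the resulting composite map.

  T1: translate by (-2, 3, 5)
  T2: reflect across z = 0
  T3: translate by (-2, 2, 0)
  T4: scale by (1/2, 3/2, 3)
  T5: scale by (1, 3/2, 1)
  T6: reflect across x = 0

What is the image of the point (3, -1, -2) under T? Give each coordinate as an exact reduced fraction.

T1 translate by (-2, 3, 5): (3, -1, -2) → (1, 2, 3)
T2 reflect across z = 0: (1, 2, 3) → (1, 2, -3)
T3 translate by (-2, 2, 0): (1, 2, -3) → (-1, 4, -3)
T4 scale by (1/2, 3/2, 3): (-1, 4, -3) → (-1/2, 6, -9)
T5 scale by (1, 3/2, 1): (-1/2, 6, -9) → (-1/2, 9, -9)
T6 reflect across x = 0: (-1/2, 9, -9) → (1/2, 9, -9)

T(p) = (1/2, 9, -9)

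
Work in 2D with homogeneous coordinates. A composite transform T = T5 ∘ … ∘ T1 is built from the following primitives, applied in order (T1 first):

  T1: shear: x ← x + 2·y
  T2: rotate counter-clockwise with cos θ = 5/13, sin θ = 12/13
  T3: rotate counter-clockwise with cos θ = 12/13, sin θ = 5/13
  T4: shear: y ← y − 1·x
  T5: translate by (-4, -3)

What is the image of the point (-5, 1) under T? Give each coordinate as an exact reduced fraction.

T1 shear: x ← x + 2·y: (-5, 1) → (-3, 1)
T2 rotate counter-clockwise with cos θ = 5/13, sin θ = 12/13: (-3, 1) → (-27/13, -31/13)
T3 rotate counter-clockwise with cos θ = 12/13, sin θ = 5/13: (-27/13, -31/13) → (-1, -3)
T4 shear: y ← y − 1·x: (-1, -3) → (-1, -2)
T5 translate by (-4, -3): (-1, -2) → (-5, -5)

T(p) = (-5, -5)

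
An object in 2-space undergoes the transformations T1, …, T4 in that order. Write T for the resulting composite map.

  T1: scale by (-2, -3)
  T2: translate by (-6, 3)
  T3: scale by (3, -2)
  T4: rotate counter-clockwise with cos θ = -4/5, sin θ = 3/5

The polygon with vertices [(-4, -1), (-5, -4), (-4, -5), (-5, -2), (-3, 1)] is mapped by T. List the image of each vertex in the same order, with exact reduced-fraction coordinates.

T1 scale by (-2, -3): (-4, -1) → (8, 3); (-5, -4) → (10, 12); (-4, -5) → (8, 15); (-5, -2) → (10, 6); (-3, 1) → (6, -3)
T2 translate by (-6, 3): (8, 3) → (2, 6); (10, 12) → (4, 15); (8, 15) → (2, 18); (10, 6) → (4, 9); (6, -3) → (0, 0)
T3 scale by (3, -2): (2, 6) → (6, -12); (4, 15) → (12, -30); (2, 18) → (6, -36); (4, 9) → (12, -18); (0, 0) → (0, 0)
T4 rotate counter-clockwise with cos θ = -4/5, sin θ = 3/5: (6, -12) → (12/5, 66/5); (12, -30) → (42/5, 156/5); (6, -36) → (84/5, 162/5); (12, -18) → (6/5, 108/5); (0, 0) → (0, 0)

image vertices: (12/5, 66/5), (42/5, 156/5), (84/5, 162/5), (6/5, 108/5), (0, 0)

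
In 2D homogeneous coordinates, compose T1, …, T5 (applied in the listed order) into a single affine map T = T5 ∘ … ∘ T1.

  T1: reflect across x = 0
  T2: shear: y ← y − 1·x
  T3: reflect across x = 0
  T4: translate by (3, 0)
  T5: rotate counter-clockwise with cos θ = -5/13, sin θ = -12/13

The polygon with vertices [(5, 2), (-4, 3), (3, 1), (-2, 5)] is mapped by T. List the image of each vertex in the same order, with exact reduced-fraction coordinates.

image vertices: (44/13, -131/13), (-7/13, 17/13), (18/13, -92/13), (31/13, -27/13)

T1 reflect across x = 0: (5, 2) → (-5, 2); (-4, 3) → (4, 3); (3, 1) → (-3, 1); (-2, 5) → (2, 5)
T2 shear: y ← y − 1·x: (-5, 2) → (-5, 7); (4, 3) → (4, -1); (-3, 1) → (-3, 4); (2, 5) → (2, 3)
T3 reflect across x = 0: (-5, 7) → (5, 7); (4, -1) → (-4, -1); (-3, 4) → (3, 4); (2, 3) → (-2, 3)
T4 translate by (3, 0): (5, 7) → (8, 7); (-4, -1) → (-1, -1); (3, 4) → (6, 4); (-2, 3) → (1, 3)
T5 rotate counter-clockwise with cos θ = -5/13, sin θ = -12/13: (8, 7) → (44/13, -131/13); (-1, -1) → (-7/13, 17/13); (6, 4) → (18/13, -92/13); (1, 3) → (31/13, -27/13)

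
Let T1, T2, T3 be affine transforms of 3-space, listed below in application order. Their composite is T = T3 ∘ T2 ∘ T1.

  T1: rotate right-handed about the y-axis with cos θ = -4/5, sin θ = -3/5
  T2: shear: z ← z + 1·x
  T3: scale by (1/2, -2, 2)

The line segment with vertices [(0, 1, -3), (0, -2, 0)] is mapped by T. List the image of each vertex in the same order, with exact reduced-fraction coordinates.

image vertices: (9/10, -2, 42/5), (0, 4, 0)

T1 rotate right-handed about the y-axis with cos θ = -4/5, sin θ = -3/5: (0, 1, -3) → (9/5, 1, 12/5); (0, -2, 0) → (0, -2, 0)
T2 shear: z ← z + 1·x: (9/5, 1, 12/5) → (9/5, 1, 21/5); (0, -2, 0) → (0, -2, 0)
T3 scale by (1/2, -2, 2): (9/5, 1, 21/5) → (9/10, -2, 42/5); (0, -2, 0) → (0, 4, 0)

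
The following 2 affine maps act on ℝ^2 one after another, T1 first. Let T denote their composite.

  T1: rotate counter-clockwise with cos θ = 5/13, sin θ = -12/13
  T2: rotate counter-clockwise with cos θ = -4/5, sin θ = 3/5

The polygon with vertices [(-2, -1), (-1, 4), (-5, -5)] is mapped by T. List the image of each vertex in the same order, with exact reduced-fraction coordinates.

image vertices: (31/65, -142/65), (-268/65, 1/65), (47/13, -79/13)

T1 rotate counter-clockwise with cos θ = 5/13, sin θ = -12/13: (-2, -1) → (-22/13, 19/13); (-1, 4) → (43/13, 32/13); (-5, -5) → (-85/13, 35/13)
T2 rotate counter-clockwise with cos θ = -4/5, sin θ = 3/5: (-22/13, 19/13) → (31/65, -142/65); (43/13, 32/13) → (-268/65, 1/65); (-85/13, 35/13) → (47/13, -79/13)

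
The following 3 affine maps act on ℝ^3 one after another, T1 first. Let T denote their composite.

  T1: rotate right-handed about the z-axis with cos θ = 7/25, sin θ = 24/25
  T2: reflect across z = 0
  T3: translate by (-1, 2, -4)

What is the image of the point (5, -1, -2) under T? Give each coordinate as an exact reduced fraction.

T1 rotate right-handed about the z-axis with cos θ = 7/25, sin θ = 24/25: (5, -1, -2) → (59/25, 113/25, -2)
T2 reflect across z = 0: (59/25, 113/25, -2) → (59/25, 113/25, 2)
T3 translate by (-1, 2, -4): (59/25, 113/25, 2) → (34/25, 163/25, -2)

T(p) = (34/25, 163/25, -2)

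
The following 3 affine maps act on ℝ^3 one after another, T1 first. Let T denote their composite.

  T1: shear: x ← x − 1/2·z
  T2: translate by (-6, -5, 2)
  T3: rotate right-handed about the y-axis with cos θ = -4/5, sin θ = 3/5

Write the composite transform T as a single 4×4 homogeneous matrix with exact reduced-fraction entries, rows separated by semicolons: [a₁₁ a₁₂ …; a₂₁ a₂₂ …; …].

T1 = [1 0 -1/2 0; 0 1 0 0; 0 0 1 0; 0 0 0 1]
T2·T1 = [1 0 -1/2 -6; 0 1 0 -5; 0 0 1 2; 0 0 0 1]
T3·…·T1 = [-4/5 0 1 6; 0 1 0 -5; -3/5 0 -1/2 2; 0 0 0 1]

T = [-4/5 0 1 6; 0 1 0 -5; -3/5 0 -1/2 2; 0 0 0 1]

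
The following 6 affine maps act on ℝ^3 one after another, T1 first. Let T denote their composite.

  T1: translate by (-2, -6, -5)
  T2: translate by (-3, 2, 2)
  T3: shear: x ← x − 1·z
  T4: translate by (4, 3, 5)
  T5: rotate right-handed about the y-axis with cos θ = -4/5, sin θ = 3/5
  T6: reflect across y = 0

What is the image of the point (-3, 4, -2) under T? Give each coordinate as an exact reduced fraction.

T1 translate by (-2, -6, -5): (-3, 4, -2) → (-5, -2, -7)
T2 translate by (-3, 2, 2): (-5, -2, -7) → (-8, 0, -5)
T3 shear: x ← x − 1·z: (-8, 0, -5) → (-3, 0, -5)
T4 translate by (4, 3, 5): (-3, 0, -5) → (1, 3, 0)
T5 rotate right-handed about the y-axis with cos θ = -4/5, sin θ = 3/5: (1, 3, 0) → (-4/5, 3, -3/5)
T6 reflect across y = 0: (-4/5, 3, -3/5) → (-4/5, -3, -3/5)

T(p) = (-4/5, -3, -3/5)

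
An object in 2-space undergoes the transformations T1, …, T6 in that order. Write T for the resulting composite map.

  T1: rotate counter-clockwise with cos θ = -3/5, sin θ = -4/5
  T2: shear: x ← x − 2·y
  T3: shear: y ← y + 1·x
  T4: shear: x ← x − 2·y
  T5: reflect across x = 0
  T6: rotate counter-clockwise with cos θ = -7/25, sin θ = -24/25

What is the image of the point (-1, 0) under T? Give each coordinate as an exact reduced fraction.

T1 rotate counter-clockwise with cos θ = -3/5, sin θ = -4/5: (-1, 0) → (3/5, 4/5)
T2 shear: x ← x − 2·y: (3/5, 4/5) → (-1, 4/5)
T3 shear: y ← y + 1·x: (-1, 4/5) → (-1, -1/5)
T4 shear: x ← x − 2·y: (-1, -1/5) → (-3/5, -1/5)
T5 reflect across x = 0: (-3/5, -1/5) → (3/5, -1/5)
T6 rotate counter-clockwise with cos θ = -7/25, sin θ = -24/25: (3/5, -1/5) → (-9/25, -13/25)

T(p) = (-9/25, -13/25)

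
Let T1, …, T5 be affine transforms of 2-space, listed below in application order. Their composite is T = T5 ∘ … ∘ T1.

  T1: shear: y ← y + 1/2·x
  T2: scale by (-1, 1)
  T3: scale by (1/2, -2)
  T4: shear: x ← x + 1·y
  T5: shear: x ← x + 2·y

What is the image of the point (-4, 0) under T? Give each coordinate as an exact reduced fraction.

T1 shear: y ← y + 1/2·x: (-4, 0) → (-4, -2)
T2 scale by (-1, 1): (-4, -2) → (4, -2)
T3 scale by (1/2, -2): (4, -2) → (2, 4)
T4 shear: x ← x + 1·y: (2, 4) → (6, 4)
T5 shear: x ← x + 2·y: (6, 4) → (14, 4)

T(p) = (14, 4)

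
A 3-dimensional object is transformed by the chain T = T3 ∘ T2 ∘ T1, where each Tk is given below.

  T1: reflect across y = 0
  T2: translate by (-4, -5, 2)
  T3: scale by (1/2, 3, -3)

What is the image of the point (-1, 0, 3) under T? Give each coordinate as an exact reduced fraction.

T1 reflect across y = 0: (-1, 0, 3) → (-1, 0, 3)
T2 translate by (-4, -5, 2): (-1, 0, 3) → (-5, -5, 5)
T3 scale by (1/2, 3, -3): (-5, -5, 5) → (-5/2, -15, -15)

T(p) = (-5/2, -15, -15)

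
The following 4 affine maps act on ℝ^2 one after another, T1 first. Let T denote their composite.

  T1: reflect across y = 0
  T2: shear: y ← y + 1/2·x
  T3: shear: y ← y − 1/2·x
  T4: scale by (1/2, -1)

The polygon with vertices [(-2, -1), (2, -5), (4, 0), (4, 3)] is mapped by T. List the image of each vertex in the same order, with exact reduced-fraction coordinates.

image vertices: (-1, -1), (1, -5), (2, 0), (2, 3)

T1 reflect across y = 0: (-2, -1) → (-2, 1); (2, -5) → (2, 5); (4, 0) → (4, 0); (4, 3) → (4, -3)
T2 shear: y ← y + 1/2·x: (-2, 1) → (-2, 0); (2, 5) → (2, 6); (4, 0) → (4, 2); (4, -3) → (4, -1)
T3 shear: y ← y − 1/2·x: (-2, 0) → (-2, 1); (2, 6) → (2, 5); (4, 2) → (4, 0); (4, -1) → (4, -3)
T4 scale by (1/2, -1): (-2, 1) → (-1, -1); (2, 5) → (1, -5); (4, 0) → (2, 0); (4, -3) → (2, 3)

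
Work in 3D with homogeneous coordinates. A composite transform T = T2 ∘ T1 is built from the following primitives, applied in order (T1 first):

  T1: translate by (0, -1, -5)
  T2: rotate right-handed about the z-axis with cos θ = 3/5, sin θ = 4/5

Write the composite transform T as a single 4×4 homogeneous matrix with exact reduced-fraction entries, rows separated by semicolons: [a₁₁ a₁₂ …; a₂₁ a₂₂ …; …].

T = [3/5 -4/5 0 4/5; 4/5 3/5 0 -3/5; 0 0 1 -5; 0 0 0 1]

T1 = [1 0 0 0; 0 1 0 -1; 0 0 1 -5; 0 0 0 1]
T2·T1 = [3/5 -4/5 0 4/5; 4/5 3/5 0 -3/5; 0 0 1 -5; 0 0 0 1]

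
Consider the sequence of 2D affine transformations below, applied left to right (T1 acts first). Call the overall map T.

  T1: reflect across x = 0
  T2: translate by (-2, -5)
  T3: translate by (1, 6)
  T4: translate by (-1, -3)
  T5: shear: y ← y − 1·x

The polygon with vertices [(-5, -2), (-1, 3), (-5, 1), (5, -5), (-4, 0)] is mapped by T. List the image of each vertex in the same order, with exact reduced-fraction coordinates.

T1 reflect across x = 0: (-5, -2) → (5, -2); (-1, 3) → (1, 3); (-5, 1) → (5, 1); (5, -5) → (-5, -5); (-4, 0) → (4, 0)
T2 translate by (-2, -5): (5, -2) → (3, -7); (1, 3) → (-1, -2); (5, 1) → (3, -4); (-5, -5) → (-7, -10); (4, 0) → (2, -5)
T3 translate by (1, 6): (3, -7) → (4, -1); (-1, -2) → (0, 4); (3, -4) → (4, 2); (-7, -10) → (-6, -4); (2, -5) → (3, 1)
T4 translate by (-1, -3): (4, -1) → (3, -4); (0, 4) → (-1, 1); (4, 2) → (3, -1); (-6, -4) → (-7, -7); (3, 1) → (2, -2)
T5 shear: y ← y − 1·x: (3, -4) → (3, -7); (-1, 1) → (-1, 2); (3, -1) → (3, -4); (-7, -7) → (-7, 0); (2, -2) → (2, -4)

image vertices: (3, -7), (-1, 2), (3, -4), (-7, 0), (2, -4)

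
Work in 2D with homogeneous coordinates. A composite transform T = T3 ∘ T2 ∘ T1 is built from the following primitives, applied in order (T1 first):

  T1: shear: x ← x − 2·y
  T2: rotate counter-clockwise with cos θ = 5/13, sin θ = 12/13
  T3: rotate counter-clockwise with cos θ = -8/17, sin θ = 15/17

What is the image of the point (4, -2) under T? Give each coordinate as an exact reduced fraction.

T1 shear: x ← x − 2·y: (4, -2) → (8, -2)
T2 rotate counter-clockwise with cos θ = 5/13, sin θ = 12/13: (8, -2) → (64/13, 86/13)
T3 rotate counter-clockwise with cos θ = -8/17, sin θ = 15/17: (64/13, 86/13) → (-106/13, 16/13)

T(p) = (-106/13, 16/13)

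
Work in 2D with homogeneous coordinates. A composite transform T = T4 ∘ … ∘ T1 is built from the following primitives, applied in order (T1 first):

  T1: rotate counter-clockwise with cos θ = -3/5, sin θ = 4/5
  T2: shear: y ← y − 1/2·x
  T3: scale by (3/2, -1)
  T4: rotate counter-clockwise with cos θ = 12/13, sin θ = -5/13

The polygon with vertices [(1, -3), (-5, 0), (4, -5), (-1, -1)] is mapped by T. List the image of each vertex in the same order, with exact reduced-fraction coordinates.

image vertices: (239/130, -339/130), (163/26, 87/26), (9/65, -384/65), (297/130, 3/130)

T1 rotate counter-clockwise with cos θ = -3/5, sin θ = 4/5: (1, -3) → (9/5, 13/5); (-5, 0) → (3, -4); (4, -5) → (8/5, 31/5); (-1, -1) → (7/5, -1/5)
T2 shear: y ← y − 1/2·x: (9/5, 13/5) → (9/5, 17/10); (3, -4) → (3, -11/2); (8/5, 31/5) → (8/5, 27/5); (7/5, -1/5) → (7/5, -9/10)
T3 scale by (3/2, -1): (9/5, 17/10) → (27/10, -17/10); (3, -11/2) → (9/2, 11/2); (8/5, 27/5) → (12/5, -27/5); (7/5, -9/10) → (21/10, 9/10)
T4 rotate counter-clockwise with cos θ = 12/13, sin θ = -5/13: (27/10, -17/10) → (239/130, -339/130); (9/2, 11/2) → (163/26, 87/26); (12/5, -27/5) → (9/65, -384/65); (21/10, 9/10) → (297/130, 3/130)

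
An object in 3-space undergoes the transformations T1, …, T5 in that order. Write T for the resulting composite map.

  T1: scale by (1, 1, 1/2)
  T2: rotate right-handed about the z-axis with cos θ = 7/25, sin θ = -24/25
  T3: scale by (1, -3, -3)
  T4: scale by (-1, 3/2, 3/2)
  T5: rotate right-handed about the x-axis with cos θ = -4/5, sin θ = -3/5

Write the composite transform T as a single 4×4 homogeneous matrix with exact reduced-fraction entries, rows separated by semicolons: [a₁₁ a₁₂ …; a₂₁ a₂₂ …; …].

T1 = [1 0 0 0; 0 1 0 0; 0 0 1/2 0; 0 0 0 1]
T2·T1 = [7/25 24/25 0 0; -24/25 7/25 0 0; 0 0 1/2 0; 0 0 0 1]
T3·…·T1 = [7/25 24/25 0 0; 72/25 -21/25 0 0; 0 0 -3/2 0; 0 0 0 1]
T4·…·T1 = [-7/25 -24/25 0 0; 108/25 -63/50 0 0; 0 0 -9/4 0; 0 0 0 1]
T5·…·T1 = [-7/25 -24/25 0 0; -432/125 126/125 -27/20 0; -324/125 189/250 9/5 0; 0 0 0 1]

T = [-7/25 -24/25 0 0; -432/125 126/125 -27/20 0; -324/125 189/250 9/5 0; 0 0 0 1]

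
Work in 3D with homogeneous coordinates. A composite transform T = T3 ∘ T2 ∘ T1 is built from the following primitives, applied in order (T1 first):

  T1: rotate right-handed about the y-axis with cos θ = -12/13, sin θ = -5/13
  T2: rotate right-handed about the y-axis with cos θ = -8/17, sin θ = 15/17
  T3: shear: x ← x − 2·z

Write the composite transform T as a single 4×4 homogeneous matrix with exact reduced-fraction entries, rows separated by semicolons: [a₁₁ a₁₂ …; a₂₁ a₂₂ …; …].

T1 = [-12/13 0 -5/13 0; 0 1 0 0; 5/13 0 -12/13 0; 0 0 0 1]
T2·T1 = [171/221 0 -140/221 0; 0 1 0 0; 140/221 0 171/221 0; 0 0 0 1]
T3·…·T1 = [-109/221 0 -482/221 0; 0 1 0 0; 140/221 0 171/221 0; 0 0 0 1]

T = [-109/221 0 -482/221 0; 0 1 0 0; 140/221 0 171/221 0; 0 0 0 1]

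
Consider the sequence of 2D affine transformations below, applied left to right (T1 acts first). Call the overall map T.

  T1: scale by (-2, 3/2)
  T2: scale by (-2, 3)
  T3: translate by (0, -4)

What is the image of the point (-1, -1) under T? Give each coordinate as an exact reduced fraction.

T(p) = (-4, -17/2)

T1 scale by (-2, 3/2): (-1, -1) → (2, -3/2)
T2 scale by (-2, 3): (2, -3/2) → (-4, -9/2)
T3 translate by (0, -4): (-4, -9/2) → (-4, -17/2)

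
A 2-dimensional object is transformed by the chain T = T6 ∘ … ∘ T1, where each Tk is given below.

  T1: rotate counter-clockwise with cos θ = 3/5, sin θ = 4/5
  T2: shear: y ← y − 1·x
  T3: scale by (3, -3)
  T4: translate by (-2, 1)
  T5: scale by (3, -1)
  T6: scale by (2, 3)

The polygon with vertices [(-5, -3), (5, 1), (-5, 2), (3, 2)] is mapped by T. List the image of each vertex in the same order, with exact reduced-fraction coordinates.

T1 rotate counter-clockwise with cos θ = 3/5, sin θ = 4/5: (-5, -3) → (-3/5, -29/5); (5, 1) → (11/5, 23/5); (-5, 2) → (-23/5, -14/5); (3, 2) → (1/5, 18/5)
T2 shear: y ← y − 1·x: (-3/5, -29/5) → (-3/5, -26/5); (11/5, 23/5) → (11/5, 12/5); (-23/5, -14/5) → (-23/5, 9/5); (1/5, 18/5) → (1/5, 17/5)
T3 scale by (3, -3): (-3/5, -26/5) → (-9/5, 78/5); (11/5, 12/5) → (33/5, -36/5); (-23/5, 9/5) → (-69/5, -27/5); (1/5, 17/5) → (3/5, -51/5)
T4 translate by (-2, 1): (-9/5, 78/5) → (-19/5, 83/5); (33/5, -36/5) → (23/5, -31/5); (-69/5, -27/5) → (-79/5, -22/5); (3/5, -51/5) → (-7/5, -46/5)
T5 scale by (3, -1): (-19/5, 83/5) → (-57/5, -83/5); (23/5, -31/5) → (69/5, 31/5); (-79/5, -22/5) → (-237/5, 22/5); (-7/5, -46/5) → (-21/5, 46/5)
T6 scale by (2, 3): (-57/5, -83/5) → (-114/5, -249/5); (69/5, 31/5) → (138/5, 93/5); (-237/5, 22/5) → (-474/5, 66/5); (-21/5, 46/5) → (-42/5, 138/5)

image vertices: (-114/5, -249/5), (138/5, 93/5), (-474/5, 66/5), (-42/5, 138/5)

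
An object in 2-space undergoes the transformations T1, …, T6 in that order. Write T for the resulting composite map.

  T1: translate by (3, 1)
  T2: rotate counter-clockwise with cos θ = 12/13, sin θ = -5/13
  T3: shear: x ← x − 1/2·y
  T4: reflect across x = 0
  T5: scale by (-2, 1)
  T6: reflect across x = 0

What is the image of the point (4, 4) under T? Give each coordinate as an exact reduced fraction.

T1 translate by (3, 1): (4, 4) → (7, 5)
T2 rotate counter-clockwise with cos θ = 12/13, sin θ = -5/13: (7, 5) → (109/13, 25/13)
T3 shear: x ← x − 1/2·y: (109/13, 25/13) → (193/26, 25/13)
T4 reflect across x = 0: (193/26, 25/13) → (-193/26, 25/13)
T5 scale by (-2, 1): (-193/26, 25/13) → (193/13, 25/13)
T6 reflect across x = 0: (193/13, 25/13) → (-193/13, 25/13)

T(p) = (-193/13, 25/13)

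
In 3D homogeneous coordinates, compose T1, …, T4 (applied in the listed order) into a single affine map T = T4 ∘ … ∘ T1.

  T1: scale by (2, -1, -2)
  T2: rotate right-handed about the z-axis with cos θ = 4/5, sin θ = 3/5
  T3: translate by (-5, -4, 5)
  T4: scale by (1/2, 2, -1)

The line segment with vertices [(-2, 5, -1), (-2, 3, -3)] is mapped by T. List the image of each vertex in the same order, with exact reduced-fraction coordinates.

image vertices: (-13/5, -104/5, -7), (-16/5, -88/5, -11)

T1 scale by (2, -1, -2): (-2, 5, -1) → (-4, -5, 2); (-2, 3, -3) → (-4, -3, 6)
T2 rotate right-handed about the z-axis with cos θ = 4/5, sin θ = 3/5: (-4, -5, 2) → (-1/5, -32/5, 2); (-4, -3, 6) → (-7/5, -24/5, 6)
T3 translate by (-5, -4, 5): (-1/5, -32/5, 2) → (-26/5, -52/5, 7); (-7/5, -24/5, 6) → (-32/5, -44/5, 11)
T4 scale by (1/2, 2, -1): (-26/5, -52/5, 7) → (-13/5, -104/5, -7); (-32/5, -44/5, 11) → (-16/5, -88/5, -11)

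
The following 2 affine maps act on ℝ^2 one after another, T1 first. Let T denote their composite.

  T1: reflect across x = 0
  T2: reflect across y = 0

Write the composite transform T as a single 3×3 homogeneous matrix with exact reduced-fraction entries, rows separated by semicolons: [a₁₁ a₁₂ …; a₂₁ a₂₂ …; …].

T = [-1 0 0; 0 -1 0; 0 0 1]

T1 = [-1 0 0; 0 1 0; 0 0 1]
T2·T1 = [-1 0 0; 0 -1 0; 0 0 1]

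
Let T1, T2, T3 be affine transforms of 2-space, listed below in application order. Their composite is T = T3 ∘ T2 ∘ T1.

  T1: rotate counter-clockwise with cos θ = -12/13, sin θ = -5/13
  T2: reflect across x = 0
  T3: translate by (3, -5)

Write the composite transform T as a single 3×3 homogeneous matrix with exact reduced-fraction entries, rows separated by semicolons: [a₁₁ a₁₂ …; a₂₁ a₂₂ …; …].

T = [12/13 -5/13 3; -5/13 -12/13 -5; 0 0 1]

T1 = [-12/13 5/13 0; -5/13 -12/13 0; 0 0 1]
T2·T1 = [12/13 -5/13 0; -5/13 -12/13 0; 0 0 1]
T3·…·T1 = [12/13 -5/13 3; -5/13 -12/13 -5; 0 0 1]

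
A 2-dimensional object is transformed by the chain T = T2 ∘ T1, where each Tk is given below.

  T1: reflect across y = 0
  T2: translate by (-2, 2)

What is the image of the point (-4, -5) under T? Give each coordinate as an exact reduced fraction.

T1 reflect across y = 0: (-4, -5) → (-4, 5)
T2 translate by (-2, 2): (-4, 5) → (-6, 7)

T(p) = (-6, 7)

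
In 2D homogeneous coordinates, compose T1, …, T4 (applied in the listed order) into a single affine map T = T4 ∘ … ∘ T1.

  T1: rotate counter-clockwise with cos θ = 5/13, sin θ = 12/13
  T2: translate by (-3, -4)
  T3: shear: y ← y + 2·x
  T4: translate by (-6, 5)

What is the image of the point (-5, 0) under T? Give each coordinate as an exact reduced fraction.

T(p) = (-142/13, -175/13)

T1 rotate counter-clockwise with cos θ = 5/13, sin θ = 12/13: (-5, 0) → (-25/13, -60/13)
T2 translate by (-3, -4): (-25/13, -60/13) → (-64/13, -112/13)
T3 shear: y ← y + 2·x: (-64/13, -112/13) → (-64/13, -240/13)
T4 translate by (-6, 5): (-64/13, -240/13) → (-142/13, -175/13)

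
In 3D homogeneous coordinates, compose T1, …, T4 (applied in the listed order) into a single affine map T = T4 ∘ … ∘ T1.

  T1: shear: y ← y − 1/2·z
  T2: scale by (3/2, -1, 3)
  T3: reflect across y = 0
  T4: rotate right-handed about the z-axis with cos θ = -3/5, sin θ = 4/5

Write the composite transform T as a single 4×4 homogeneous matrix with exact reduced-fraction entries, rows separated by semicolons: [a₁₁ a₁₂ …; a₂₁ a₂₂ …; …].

T = [-9/10 -4/5 2/5 0; 6/5 -3/5 3/10 0; 0 0 3 0; 0 0 0 1]

T1 = [1 0 0 0; 0 1 -1/2 0; 0 0 1 0; 0 0 0 1]
T2·T1 = [3/2 0 0 0; 0 -1 1/2 0; 0 0 3 0; 0 0 0 1]
T3·…·T1 = [3/2 0 0 0; 0 1 -1/2 0; 0 0 3 0; 0 0 0 1]
T4·…·T1 = [-9/10 -4/5 2/5 0; 6/5 -3/5 3/10 0; 0 0 3 0; 0 0 0 1]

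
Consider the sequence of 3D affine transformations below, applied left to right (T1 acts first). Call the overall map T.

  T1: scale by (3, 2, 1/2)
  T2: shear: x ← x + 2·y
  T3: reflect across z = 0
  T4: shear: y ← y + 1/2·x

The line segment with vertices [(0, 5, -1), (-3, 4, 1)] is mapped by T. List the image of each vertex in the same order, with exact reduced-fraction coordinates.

T1 scale by (3, 2, 1/2): (0, 5, -1) → (0, 10, -1/2); (-3, 4, 1) → (-9, 8, 1/2)
T2 shear: x ← x + 2·y: (0, 10, -1/2) → (20, 10, -1/2); (-9, 8, 1/2) → (7, 8, 1/2)
T3 reflect across z = 0: (20, 10, -1/2) → (20, 10, 1/2); (7, 8, 1/2) → (7, 8, -1/2)
T4 shear: y ← y + 1/2·x: (20, 10, 1/2) → (20, 20, 1/2); (7, 8, -1/2) → (7, 23/2, -1/2)

image vertices: (20, 20, 1/2), (7, 23/2, -1/2)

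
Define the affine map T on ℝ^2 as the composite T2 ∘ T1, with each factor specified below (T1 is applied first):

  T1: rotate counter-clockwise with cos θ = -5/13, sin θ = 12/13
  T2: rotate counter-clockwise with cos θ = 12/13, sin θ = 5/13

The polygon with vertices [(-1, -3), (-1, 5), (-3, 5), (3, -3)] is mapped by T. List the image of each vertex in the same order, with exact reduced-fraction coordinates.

image vertices: (477/169, 241/169), (-475/169, -719/169), (-235/169, -957/169), (-3/169, 717/169)

T1 rotate counter-clockwise with cos θ = -5/13, sin θ = 12/13: (-1, -3) → (41/13, 3/13); (-1, 5) → (-55/13, -37/13); (-3, 5) → (-45/13, -61/13); (3, -3) → (21/13, 51/13)
T2 rotate counter-clockwise with cos θ = 12/13, sin θ = 5/13: (41/13, 3/13) → (477/169, 241/169); (-55/13, -37/13) → (-475/169, -719/169); (-45/13, -61/13) → (-235/169, -957/169); (21/13, 51/13) → (-3/169, 717/169)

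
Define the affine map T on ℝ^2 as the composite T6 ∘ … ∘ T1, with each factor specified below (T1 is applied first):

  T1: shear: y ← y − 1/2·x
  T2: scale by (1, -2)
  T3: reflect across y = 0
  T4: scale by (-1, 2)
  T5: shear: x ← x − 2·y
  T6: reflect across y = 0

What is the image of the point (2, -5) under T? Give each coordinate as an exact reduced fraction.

T1 shear: y ← y − 1/2·x: (2, -5) → (2, -6)
T2 scale by (1, -2): (2, -6) → (2, 12)
T3 reflect across y = 0: (2, 12) → (2, -12)
T4 scale by (-1, 2): (2, -12) → (-2, -24)
T5 shear: x ← x − 2·y: (-2, -24) → (46, -24)
T6 reflect across y = 0: (46, -24) → (46, 24)

T(p) = (46, 24)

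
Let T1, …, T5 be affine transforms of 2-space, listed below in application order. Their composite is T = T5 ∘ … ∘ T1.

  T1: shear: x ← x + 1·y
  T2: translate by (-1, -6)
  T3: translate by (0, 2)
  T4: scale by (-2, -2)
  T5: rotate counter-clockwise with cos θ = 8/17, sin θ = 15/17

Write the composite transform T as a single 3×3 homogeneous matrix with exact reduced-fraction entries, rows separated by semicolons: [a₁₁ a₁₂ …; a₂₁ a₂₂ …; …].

T = [-16/17 14/17 -104/17; -30/17 -46/17 94/17; 0 0 1]

T1 = [1 1 0; 0 1 0; 0 0 1]
T2·T1 = [1 1 -1; 0 1 -6; 0 0 1]
T3·…·T1 = [1 1 -1; 0 1 -4; 0 0 1]
T4·…·T1 = [-2 -2 2; 0 -2 8; 0 0 1]
T5·…·T1 = [-16/17 14/17 -104/17; -30/17 -46/17 94/17; 0 0 1]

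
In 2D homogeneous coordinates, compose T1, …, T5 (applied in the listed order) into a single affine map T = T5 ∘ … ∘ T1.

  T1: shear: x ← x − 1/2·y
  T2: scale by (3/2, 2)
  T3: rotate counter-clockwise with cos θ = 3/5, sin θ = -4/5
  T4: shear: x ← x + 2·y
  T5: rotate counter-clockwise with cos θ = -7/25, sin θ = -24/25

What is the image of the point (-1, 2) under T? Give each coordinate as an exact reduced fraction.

T(p) = (191/125, -1488/125)

T1 shear: x ← x − 1/2·y: (-1, 2) → (-2, 2)
T2 scale by (3/2, 2): (-2, 2) → (-3, 4)
T3 rotate counter-clockwise with cos θ = 3/5, sin θ = -4/5: (-3, 4) → (7/5, 24/5)
T4 shear: x ← x + 2·y: (7/5, 24/5) → (11, 24/5)
T5 rotate counter-clockwise with cos θ = -7/25, sin θ = -24/25: (11, 24/5) → (191/125, -1488/125)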